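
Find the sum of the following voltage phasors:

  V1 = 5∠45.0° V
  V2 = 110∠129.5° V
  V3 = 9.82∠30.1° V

Step 1 — Convert each phasor to rectangular form:
  V1 = 5·(cos(45.0°) + j·sin(45.0°)) = 3.536 + j3.536 V
  V2 = 110·(cos(129.5°) + j·sin(129.5°)) = -69.97 + j84.88 V
  V3 = 9.82·(cos(30.1°) + j·sin(30.1°)) = 8.496 + j4.925 V
Step 2 — Sum components: V_total = -57.94 + j93.34 V.
Step 3 — Convert to polar: |V_total| = 109.9 V, ∠V_total = 121.8°.

V_total = 109.9∠121.8° V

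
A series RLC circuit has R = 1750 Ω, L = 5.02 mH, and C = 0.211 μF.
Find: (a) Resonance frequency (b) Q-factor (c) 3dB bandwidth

Step 1 — Resonance condition Im(Z)=0 gives ω₀ = 1/√(LC).
Step 2 — ω₀ = 1/√(0.00502·2.11e-07) = 3.073e+04 rad/s.
Step 3 — f₀ = ω₀/(2π) = 4890 Hz.
Step 4 — Series Q: Q = ω₀L/R = 3.073e+04·0.00502/1750 = 0.08814.
Step 5 — 3dB bandwidth: Δω = ω₀/Q = 3.486e+05 rad/s; BW = Δω/(2π) = 5.548e+04 Hz.

(a) f₀ = 4890 Hz  (b) Q = 0.08814  (c) BW = 5.548e+04 Hz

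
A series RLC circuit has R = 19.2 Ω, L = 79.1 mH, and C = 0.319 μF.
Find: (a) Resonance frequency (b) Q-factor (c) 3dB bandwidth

Step 1 — Resonance: ω₀ = 1/√(LC) = 1/√(0.0791·3.19e-07) = 6295 rad/s.
Step 2 — f₀ = ω₀/(2π) = 1002 Hz.
Step 3 — Series Q: Q = ω₀L/R = 6295·0.0791/19.2 = 25.94.
Step 4 — Bandwidth: Δω = ω₀/Q = 242.7 rad/s; BW = Δω/(2π) = 38.63 Hz.

(a) f₀ = 1002 Hz  (b) Q = 25.94  (c) BW = 38.63 Hz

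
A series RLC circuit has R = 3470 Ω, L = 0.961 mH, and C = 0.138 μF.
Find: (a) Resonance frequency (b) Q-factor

Step 1 — Resonance condition Im(Z)=0 gives ω₀ = 1/√(LC).
Step 2 — ω₀ = 1/√(0.000961·1.38e-07) = 8.684e+04 rad/s.
Step 3 — f₀ = ω₀/(2π) = 1.382e+04 Hz.
Step 4 — Series Q: Q = ω₀L/R = 8.684e+04·0.000961/3470 = 0.02405.

(a) f₀ = 1.382e+04 Hz  (b) Q = 0.02405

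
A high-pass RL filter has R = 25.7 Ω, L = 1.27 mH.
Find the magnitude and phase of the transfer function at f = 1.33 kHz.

Step 1 — Angular frequency: ω = 2π·1330 = 8357 rad/s.
Step 2 — Transfer function: H(jω) = jωL/(R + jωL).
Step 3 — Numerator jωL = j·10.61; denominator R + jωL = 25.7 + j10.61.
Step 4 — H = 0.1457 + j0.3528.
Step 5 — Magnitude: |H| = 0.3817 (-8.4 dB); phase: φ = 67.6°.

|H| = 0.3817 (-8.4 dB), φ = 67.6°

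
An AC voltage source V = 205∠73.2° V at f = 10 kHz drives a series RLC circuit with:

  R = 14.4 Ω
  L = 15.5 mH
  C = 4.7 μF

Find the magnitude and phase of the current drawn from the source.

Step 1 — Angular frequency: ω = 2π·f = 2π·1e+04 = 6.283e+04 rad/s.
Step 2 — Component impedances:
  R: Z = R = 14.4 Ω
  L: Z = jωL = j·6.283e+04·0.0155 = 0 + j973.9 Ω
  C: Z = 1/(jωC) = -j/(ω·C) = 0 - j3.386 Ω
Step 3 — Series combination: Z_total = R + L + C = 14.4 + j970.5 Ω = 970.6∠89.1° Ω.
Step 4 — Source phasor: V = 205∠73.2° V = 59.25 + j196.3 V.
Step 5 — Ohm's law: I = V / Z_total = (59.25 + j196.3) / (14.4 + j970.5) = 0.2031 - j0.05804 A.
Step 6 — Convert to polar: |I| = 0.2112 A, ∠I = -15.9°.

I = 0.2112∠-15.9° A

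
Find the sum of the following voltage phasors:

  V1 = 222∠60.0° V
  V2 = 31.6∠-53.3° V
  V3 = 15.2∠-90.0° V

Step 1 — Convert each phasor to rectangular form:
  V1 = 222·(cos(60.0°) + j·sin(60.0°)) = 111 + j192.3 V
  V2 = 31.6·(cos(-53.3°) + j·sin(-53.3°)) = 18.88 - j25.34 V
  V3 = 15.2·(cos(-90.0°) + j·sin(-90.0°)) = 0 - j15.2 V
Step 2 — Sum components: V_total = 129.9 + j151.7 V.
Step 3 — Convert to polar: |V_total| = 199.7 V, ∠V_total = 49.4°.

V_total = 199.7∠49.4° V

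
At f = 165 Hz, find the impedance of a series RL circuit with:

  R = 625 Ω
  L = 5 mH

Step 1 — Angular frequency: ω = 2π·f = 2π·165 = 1037 rad/s.
Step 2 — Component impedances:
  R: Z = R = 625 Ω
  L: Z = jωL = j·1037·0.005 = 0 + j5.184 Ω
Step 3 — Series combination: Z_total = R + L = 625 + j5.184 Ω = 625∠0.5° Ω.

Z = 625 + j5.184 Ω = 625∠0.5° Ω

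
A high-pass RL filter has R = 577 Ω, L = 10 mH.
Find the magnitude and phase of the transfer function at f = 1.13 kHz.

Step 1 — Angular frequency: ω = 2π·1130 = 7100 rad/s.
Step 2 — Transfer function: H(jω) = jωL/(R + jωL).
Step 3 — Numerator jωL = j·71; denominator R + jωL = 577 + j71.
Step 4 — H = 0.01492 + j0.1212.
Step 5 — Magnitude: |H| = 0.1221 (-18.3 dB); phase: φ = 83.0°.

|H| = 0.1221 (-18.3 dB), φ = 83.0°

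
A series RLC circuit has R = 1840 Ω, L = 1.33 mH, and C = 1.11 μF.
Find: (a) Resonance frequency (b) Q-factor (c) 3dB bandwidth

Step 1 — Resonance: ω₀ = 1/√(LC) = 1/√(0.00133·1.11e-06) = 2.603e+04 rad/s.
Step 2 — f₀ = ω₀/(2π) = 4142 Hz.
Step 3 — Series Q: Q = ω₀L/R = 2.603e+04·0.00133/1840 = 0.01881.
Step 4 — Bandwidth: Δω = ω₀/Q = 1.383e+06 rad/s; BW = Δω/(2π) = 2.202e+05 Hz.

(a) f₀ = 4142 Hz  (b) Q = 0.01881  (c) BW = 2.202e+05 Hz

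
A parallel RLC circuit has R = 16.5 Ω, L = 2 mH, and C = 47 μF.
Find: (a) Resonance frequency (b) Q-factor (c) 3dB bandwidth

Step 1 — Resonance: ω₀ = 1/√(LC) = 1/√(0.002·4.7e-05) = 3262 rad/s.
Step 2 — f₀ = ω₀/(2π) = 519.1 Hz.
Step 3 — Parallel Q: Q = R/(ω₀L) = 16.5/(3262·0.002) = 2.529.
Step 4 — Bandwidth: Δω = ω₀/Q = 1289 rad/s; BW = Δω/(2π) = 205.2 Hz.

(a) f₀ = 519.1 Hz  (b) Q = 2.529  (c) BW = 205.2 Hz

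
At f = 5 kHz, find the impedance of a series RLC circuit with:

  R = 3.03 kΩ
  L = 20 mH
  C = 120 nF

Step 1 — Angular frequency: ω = 2π·f = 2π·5000 = 3.142e+04 rad/s.
Step 2 — Component impedances:
  R: Z = R = 3030 Ω
  L: Z = jωL = j·3.142e+04·0.02 = 0 + j628.3 Ω
  C: Z = 1/(jωC) = -j/(ω·C) = 0 - j265.3 Ω
Step 3 — Series combination: Z_total = R + L + C = 3030 + j363.1 Ω = 3052∠6.8° Ω.

Z = 3030 + j363.1 Ω = 3052∠6.8° Ω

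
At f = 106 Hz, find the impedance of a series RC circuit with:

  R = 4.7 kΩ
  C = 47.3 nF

Step 1 — Angular frequency: ω = 2π·f = 2π·106 = 666 rad/s.
Step 2 — Component impedances:
  R: Z = R = 4700 Ω
  C: Z = 1/(jωC) = -j/(ω·C) = 0 - j3.174e+04 Ω
Step 3 — Series combination: Z_total = R + C = 4700 - j3.174e+04 Ω = 3.209e+04∠-81.6° Ω.

Z = 4700 - j3.174e+04 Ω = 3.209e+04∠-81.6° Ω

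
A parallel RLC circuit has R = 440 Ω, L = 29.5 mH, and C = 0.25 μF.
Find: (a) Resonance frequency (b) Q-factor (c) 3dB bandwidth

Step 1 — Resonance: ω₀ = 1/√(LC) = 1/√(0.0295·2.5e-07) = 1.164e+04 rad/s.
Step 2 — f₀ = ω₀/(2π) = 1853 Hz.
Step 3 — Parallel Q: Q = R/(ω₀L) = 440/(1.164e+04·0.0295) = 1.281.
Step 4 — Bandwidth: Δω = ω₀/Q = 9091 rad/s; BW = Δω/(2π) = 1447 Hz.

(a) f₀ = 1853 Hz  (b) Q = 1.281  (c) BW = 1447 Hz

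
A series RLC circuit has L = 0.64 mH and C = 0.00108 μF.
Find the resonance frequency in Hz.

Step 1 — Resonance condition Im(Z)=0 gives ω₀ = 1/√(LC).
Step 2 — ω₀ = 1/√(0.00064·1.08e-09) = 1.203e+06 rad/s.
Step 3 — f₀ = ω₀/(2π) = 1.914e+05 Hz.

f₀ = 1.914e+05 Hz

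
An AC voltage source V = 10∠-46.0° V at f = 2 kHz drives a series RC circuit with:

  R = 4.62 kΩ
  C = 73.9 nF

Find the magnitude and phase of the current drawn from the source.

Step 1 — Angular frequency: ω = 2π·f = 2π·2000 = 1.257e+04 rad/s.
Step 2 — Component impedances:
  R: Z = R = 4620 Ω
  C: Z = 1/(jωC) = -j/(ω·C) = 0 - j1077 Ω
Step 3 — Series combination: Z_total = R + C = 4620 - j1077 Ω = 4744∠-13.1° Ω.
Step 4 — Source phasor: V = 10∠-46.0° V = 6.947 - j7.193 V.
Step 5 — Ohm's law: I = V / Z_total = (6.947 - j7.193) / (4620 - j1077) = 0.00177 - j0.001144 A.
Step 6 — Convert to polar: |I| = 0.002108 A, ∠I = -32.9°.

I = 0.002108∠-32.9° A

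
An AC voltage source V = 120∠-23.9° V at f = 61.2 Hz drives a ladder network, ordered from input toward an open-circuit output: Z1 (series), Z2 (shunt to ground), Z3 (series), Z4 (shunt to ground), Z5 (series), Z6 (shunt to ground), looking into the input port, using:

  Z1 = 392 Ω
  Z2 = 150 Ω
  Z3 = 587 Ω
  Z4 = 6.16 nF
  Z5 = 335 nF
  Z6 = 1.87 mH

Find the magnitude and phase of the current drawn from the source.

Step 1 — Angular frequency: ω = 2π·f = 2π·61.2 = 384.5 rad/s.
Step 2 — Component impedances:
  Z1: Z = R = 392 Ω
  Z2: Z = R = 150 Ω
  Z3: Z = R = 587 Ω
  Z4: Z = 1/(jωC) = -j/(ω·C) = 0 - j4.222e+05 Ω
  Z5: Z = 1/(jωC) = -j/(ω·C) = 0 - j7763 Ω
  Z6: Z = jωL = j·384.5·0.00187 = 0 + j0.7191 Ω
Step 3 — Ladder network (open output): work backward from the far end, alternating series and parallel combinations. Z_in = 541.7 - j2.925 Ω = 541.7∠-0.3° Ω.
Step 4 — Source phasor: V = 120∠-23.9° V = 109.7 - j48.62 V.
Step 5 — Ohm's law: I = V / Z_total = (109.7 - j48.62) / (541.7 - j2.925) = 0.203 - j0.08865 A.
Step 6 — Convert to polar: |I| = 0.2215 A, ∠I = -23.6°.

I = 0.2215∠-23.6° A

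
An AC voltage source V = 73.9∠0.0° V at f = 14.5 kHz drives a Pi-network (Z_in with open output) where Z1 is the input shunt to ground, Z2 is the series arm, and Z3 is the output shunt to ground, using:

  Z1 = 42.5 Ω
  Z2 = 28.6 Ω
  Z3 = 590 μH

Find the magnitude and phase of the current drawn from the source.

Step 1 — Angular frequency: ω = 2π·f = 2π·1.45e+04 = 9.111e+04 rad/s.
Step 2 — Component impedances:
  Z1: Z = R = 42.5 Ω
  Z2: Z = R = 28.6 Ω
  Z3: Z = jωL = j·9.111e+04·0.00059 = 0 + j53.75 Ω
Step 3 — With open output, the series arm Z2 and the output shunt Z3 appear in series to ground: Z2 + Z3 = 28.6 + j53.75 Ω.
Step 4 — Parallel with input shunt Z1: Z_in = Z1 || (Z2 + Z3) = 26.33 + j12.22 Ω = 29.03∠24.9° Ω.
Step 5 — Source phasor: V = 73.9∠0.0° V = 73.9 V.
Step 6 — Ohm's law: I = V / Z_total = (73.9) / (26.33 + j12.22) = 2.309 - j1.071 A.
Step 7 — Convert to polar: |I| = 2.545 A, ∠I = -24.9°.

I = 2.545∠-24.9° A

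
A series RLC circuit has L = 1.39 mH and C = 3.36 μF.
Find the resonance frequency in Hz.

Step 1 — Resonance condition Im(Z)=0 gives ω₀ = 1/√(LC).
Step 2 — ω₀ = 1/√(0.00139·3.36e-06) = 1.463e+04 rad/s.
Step 3 — f₀ = ω₀/(2π) = 2329 Hz.

f₀ = 2329 Hz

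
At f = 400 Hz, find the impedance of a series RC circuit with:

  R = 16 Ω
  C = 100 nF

Step 1 — Angular frequency: ω = 2π·f = 2π·400 = 2513 rad/s.
Step 2 — Component impedances:
  R: Z = R = 16 Ω
  C: Z = 1/(jωC) = -j/(ω·C) = 0 - j3979 Ω
Step 3 — Series combination: Z_total = R + C = 16 - j3979 Ω = 3979∠-89.8° Ω.

Z = 16 - j3979 Ω = 3979∠-89.8° Ω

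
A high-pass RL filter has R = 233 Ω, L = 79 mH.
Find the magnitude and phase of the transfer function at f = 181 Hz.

Step 1 — Angular frequency: ω = 2π·181 = 1137 rad/s.
Step 2 — Transfer function: H(jω) = jωL/(R + jωL).
Step 3 — Numerator jωL = j·89.84; denominator R + jωL = 233 + j89.84.
Step 4 — H = 0.1294 + j0.3357.
Step 5 — Magnitude: |H| = 0.3598 (-8.9 dB); phase: φ = 68.9°.

|H| = 0.3598 (-8.9 dB), φ = 68.9°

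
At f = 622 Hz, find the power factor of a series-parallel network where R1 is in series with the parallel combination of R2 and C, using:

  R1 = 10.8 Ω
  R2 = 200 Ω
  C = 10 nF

Step 1 — Angular frequency: ω = 2π·f = 2π·622 = 3908 rad/s.
Step 2 — Component impedances:
  R1: Z = R = 10.8 Ω
  R2: Z = R = 200 Ω
  C: Z = 1/(jωC) = -j/(ω·C) = 0 - j2.559e+04 Ω
Step 3 — Parallel branch: R2 || C = 1/(1/R2 + 1/C) = 200 - j1.563 Ω.
Step 4 — Series with R1: Z_total = R1 + (R2 || C) = 210.8 - j1.563 Ω = 210.8∠-0.4° Ω.
Step 5 — Power factor: PF = cos(φ) = Re(Z)/|Z| = 210.8/210.8 = 1.
Step 6 — Type: Im(Z) = -1.563 ⇒ leading (phase φ = -0.4°).

PF = 1 (leading, φ = -0.4°)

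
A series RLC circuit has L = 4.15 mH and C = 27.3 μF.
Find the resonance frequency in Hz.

Step 1 — Resonance condition Im(Z)=0 gives ω₀ = 1/√(LC).
Step 2 — ω₀ = 1/√(0.00415·2.73e-05) = 2971 rad/s.
Step 3 — f₀ = ω₀/(2π) = 472.8 Hz.

f₀ = 472.8 Hz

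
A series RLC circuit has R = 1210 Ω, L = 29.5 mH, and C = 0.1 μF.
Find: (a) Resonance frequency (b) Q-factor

Step 1 — Resonance condition Im(Z)=0 gives ω₀ = 1/√(LC).
Step 2 — ω₀ = 1/√(0.0295·1e-07) = 1.841e+04 rad/s.
Step 3 — f₀ = ω₀/(2π) = 2930 Hz.
Step 4 — Series Q: Q = ω₀L/R = 1.841e+04·0.0295/1210 = 0.4489.

(a) f₀ = 2930 Hz  (b) Q = 0.4489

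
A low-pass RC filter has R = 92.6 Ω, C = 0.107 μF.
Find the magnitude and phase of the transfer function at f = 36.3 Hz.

Step 1 — Angular frequency: ω = 2π·36.3 = 228.1 rad/s.
Step 2 — Transfer function: H(jω) = 1/(1 + jωRC).
Step 3 — Denominator: 1 + jωRC = 1 + j·228.1·92.6·1.07e-07 = 1 + j0.00226.
Step 4 — H = 1 - j0.00226.
Step 5 — Magnitude: |H| = 1 (-0.0 dB); phase: φ = -0.1°.

|H| = 1 (-0.0 dB), φ = -0.1°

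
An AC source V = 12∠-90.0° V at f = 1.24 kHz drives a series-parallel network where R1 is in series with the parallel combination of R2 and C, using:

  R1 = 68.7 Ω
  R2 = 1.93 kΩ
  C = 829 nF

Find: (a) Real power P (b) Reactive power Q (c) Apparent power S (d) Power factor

Step 1 — Angular frequency: ω = 2π·f = 2π·1240 = 7791 rad/s.
Step 2 — Component impedances:
  R1: Z = R = 68.7 Ω
  R2: Z = R = 1930 Ω
  C: Z = 1/(jωC) = -j/(ω·C) = 0 - j154.8 Ω
Step 3 — Parallel branch: R2 || C = 1/(1/R2 + 1/C) = 12.34 - j153.8 Ω.
Step 4 — Series with R1: Z_total = R1 + (R2 || C) = 81.04 - j153.8 Ω = 173.9∠-62.2° Ω.
Step 5 — Source phasor: V = 12∠-90.0° V = 0 - j12 V.
Step 6 — Current: I = V / Z = 0.06106 - j0.03217 A = 0.06901∠-27.8° A.
Step 7 — Complex power: S = V·I* = 0.386 - j0.7327 VA.
Step 8 — Real power: P = Re(S) = 0.386 W.
Step 9 — Reactive power: Q = Im(S) = -0.7327 VAR.
Step 10 — Apparent power: |S| = 0.8282 VA.
Step 11 — Power factor: PF = P/|S| = 0.4661 (leading).

(a) P = 0.386 W  (b) Q = -0.7327 VAR  (c) S = 0.8282 VA  (d) PF = 0.4661 (leading)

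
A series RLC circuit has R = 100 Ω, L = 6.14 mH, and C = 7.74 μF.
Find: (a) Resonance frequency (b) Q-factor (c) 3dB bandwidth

Step 1 — Resonance condition Im(Z)=0 gives ω₀ = 1/√(LC).
Step 2 — ω₀ = 1/√(0.00614·7.74e-06) = 4587 rad/s.
Step 3 — f₀ = ω₀/(2π) = 730.1 Hz.
Step 4 — Series Q: Q = ω₀L/R = 4587·0.00614/100 = 0.2817.
Step 5 — 3dB bandwidth: Δω = ω₀/Q = 1.629e+04 rad/s; BW = Δω/(2π) = 2592 Hz.

(a) f₀ = 730.1 Hz  (b) Q = 0.2817  (c) BW = 2592 Hz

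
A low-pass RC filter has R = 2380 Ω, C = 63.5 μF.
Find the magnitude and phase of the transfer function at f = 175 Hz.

Step 1 — Angular frequency: ω = 2π·175 = 1100 rad/s.
Step 2 — Transfer function: H(jω) = 1/(1 + jωRC).
Step 3 — Denominator: 1 + jωRC = 1 + j·1100·2380·6.35e-05 = 1 + j166.2.
Step 4 — H = 3.621e-05 - j0.006017.
Step 5 — Magnitude: |H| = 0.006018 (-44.4 dB); phase: φ = -89.7°.

|H| = 0.006018 (-44.4 dB), φ = -89.7°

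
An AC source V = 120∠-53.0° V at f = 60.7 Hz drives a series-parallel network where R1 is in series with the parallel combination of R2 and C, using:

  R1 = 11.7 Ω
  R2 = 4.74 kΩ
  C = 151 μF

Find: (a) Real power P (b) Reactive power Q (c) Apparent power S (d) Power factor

Step 1 — Angular frequency: ω = 2π·f = 2π·60.7 = 381.4 rad/s.
Step 2 — Component impedances:
  R1: Z = R = 11.7 Ω
  R2: Z = R = 4740 Ω
  C: Z = 1/(jωC) = -j/(ω·C) = 0 - j17.36 Ω
Step 3 — Parallel branch: R2 || C = 1/(1/R2 + 1/C) = 0.06361 - j17.36 Ω.
Step 4 — Series with R1: Z_total = R1 + (R2 || C) = 11.76 - j17.36 Ω = 20.97∠-55.9° Ω.
Step 5 — Source phasor: V = 120∠-53.0° V = 72.22 - j95.84 V.
Step 6 — Current: I = V / Z = 5.714 + j0.2878 A = 5.721∠2.9° A.
Step 7 — Complex power: S = V·I* = 385.1 - j568.4 VA.
Step 8 — Real power: P = Re(S) = 385.1 W.
Step 9 — Reactive power: Q = Im(S) = -568.4 VAR.
Step 10 — Apparent power: |S| = 686.6 VA.
Step 11 — Power factor: PF = P/|S| = 0.5609 (leading).

(a) P = 385.1 W  (b) Q = -568.4 VAR  (c) S = 686.6 VA  (d) PF = 0.5609 (leading)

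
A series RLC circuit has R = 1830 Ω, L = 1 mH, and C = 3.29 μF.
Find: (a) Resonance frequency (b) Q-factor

Step 1 — Resonance condition Im(Z)=0 gives ω₀ = 1/√(LC).
Step 2 — ω₀ = 1/√(0.001·3.29e-06) = 1.743e+04 rad/s.
Step 3 — f₀ = ω₀/(2π) = 2775 Hz.
Step 4 — Series Q: Q = ω₀L/R = 1.743e+04·0.001/1830 = 0.009527.

(a) f₀ = 2775 Hz  (b) Q = 0.009527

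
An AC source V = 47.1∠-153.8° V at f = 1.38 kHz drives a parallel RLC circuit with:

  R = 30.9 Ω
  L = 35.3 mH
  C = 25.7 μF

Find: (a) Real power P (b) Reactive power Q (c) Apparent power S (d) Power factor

Step 1 — Angular frequency: ω = 2π·f = 2π·1380 = 8671 rad/s.
Step 2 — Component impedances:
  R: Z = R = 30.9 Ω
  L: Z = jωL = j·8671·0.0353 = 0 + j306.1 Ω
  C: Z = 1/(jωC) = -j/(ω·C) = 0 - j4.488 Ω
Step 3 — Parallel combination: 1/Z_total = 1/R + 1/L + 1/C; Z_total = 0.657 - j4.457 Ω = 4.506∠-81.6° Ω.
Step 4 — Source phasor: V = 47.1∠-153.8° V = -42.26 - j20.79 V.
Step 5 — Current: I = V / Z = 3.198 - j9.952 A = 10.45∠-72.2° A.
Step 6 — Complex power: S = V·I* = 71.79 - j487.1 VA.
Step 7 — Real power: P = Re(S) = 71.79 W.
Step 8 — Reactive power: Q = Im(S) = -487.1 VAR.
Step 9 — Apparent power: |S| = 492.4 VA.
Step 10 — Power factor: PF = P/|S| = 0.1458 (leading).

(a) P = 71.79 W  (b) Q = -487.1 VAR  (c) S = 492.4 VA  (d) PF = 0.1458 (leading)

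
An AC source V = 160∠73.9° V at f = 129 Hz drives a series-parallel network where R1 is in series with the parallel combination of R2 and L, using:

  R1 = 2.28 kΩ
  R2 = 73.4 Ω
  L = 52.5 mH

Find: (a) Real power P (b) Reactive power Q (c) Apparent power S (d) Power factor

Step 1 — Angular frequency: ω = 2π·f = 2π·129 = 810.5 rad/s.
Step 2 — Component impedances:
  R1: Z = R = 2280 Ω
  R2: Z = R = 73.4 Ω
  L: Z = jωL = j·810.5·0.0525 = 0 + j42.55 Ω
Step 3 — Parallel branch: R2 || L = 1/(1/R2 + 1/L) = 18.46 + j31.85 Ω.
Step 4 — Series with R1: Z_total = R1 + (R2 || L) = 2298 + j31.85 Ω = 2299∠0.8° Ω.
Step 5 — Source phasor: V = 160∠73.9° V = 44.37 + j153.7 V.
Step 6 — Current: I = V / Z = 0.02023 + j0.0666 A = 0.06961∠73.1° A.
Step 7 — Complex power: S = V·I* = 11.14 + j0.1543 VA.
Step 8 — Real power: P = Re(S) = 11.14 W.
Step 9 — Reactive power: Q = Im(S) = 0.1543 VAR.
Step 10 — Apparent power: |S| = 11.14 VA.
Step 11 — Power factor: PF = P/|S| = 0.9999 (lagging).

(a) P = 11.14 W  (b) Q = 0.1543 VAR  (c) S = 11.14 VA  (d) PF = 0.9999 (lagging)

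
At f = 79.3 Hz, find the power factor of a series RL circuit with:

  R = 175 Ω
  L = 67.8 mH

Step 1 — Angular frequency: ω = 2π·f = 2π·79.3 = 498.3 rad/s.
Step 2 — Component impedances:
  R: Z = R = 175 Ω
  L: Z = jωL = j·498.3·0.0678 = 0 + j33.78 Ω
Step 3 — Series combination: Z_total = R + L = 175 + j33.78 Ω = 178.2∠10.9° Ω.
Step 4 — Power factor: PF = cos(φ) = Re(Z)/|Z| = 175/178.23 = 0.9819.
Step 5 — Type: Im(Z) = 33.78 ⇒ lagging (phase φ = 10.9°).

PF = 0.9819 (lagging, φ = 10.9°)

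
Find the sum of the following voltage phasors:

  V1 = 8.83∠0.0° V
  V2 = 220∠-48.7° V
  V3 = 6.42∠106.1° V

Step 1 — Convert each phasor to rectangular form:
  V1 = 8.83·(cos(0.0°) + j·sin(0.0°)) = 8.83 V
  V2 = 220·(cos(-48.7°) + j·sin(-48.7°)) = 145.2 - j165.3 V
  V3 = 6.42·(cos(106.1°) + j·sin(106.1°)) = -1.78 + j6.168 V
Step 2 — Sum components: V_total = 152.3 - j159.1 V.
Step 3 — Convert to polar: |V_total| = 220.2 V, ∠V_total = -46.3°.

V_total = 220.2∠-46.3° V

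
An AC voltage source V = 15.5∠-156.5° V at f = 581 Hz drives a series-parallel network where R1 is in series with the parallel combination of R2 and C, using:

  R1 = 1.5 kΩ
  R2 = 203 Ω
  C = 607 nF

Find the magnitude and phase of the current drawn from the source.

Step 1 — Angular frequency: ω = 2π·f = 2π·581 = 3651 rad/s.
Step 2 — Component impedances:
  R1: Z = R = 1500 Ω
  R2: Z = R = 203 Ω
  C: Z = 1/(jωC) = -j/(ω·C) = 0 - j451.3 Ω
Step 3 — Parallel branch: R2 || C = 1/(1/R2 + 1/C) = 168.8 - j75.95 Ω.
Step 4 — Series with R1: Z_total = R1 + (R2 || C) = 1669 - j75.95 Ω = 1671∠-2.6° Ω.
Step 5 — Source phasor: V = 15.5∠-156.5° V = -14.21 - j6.181 V.
Step 6 — Ohm's law: I = V / Z_total = (-14.21 - j6.181) / (1669 - j75.95) = -0.008332 - j0.004083 A.
Step 7 — Convert to polar: |I| = 0.009278 A, ∠I = -153.9°.

I = 0.009278∠-153.9° A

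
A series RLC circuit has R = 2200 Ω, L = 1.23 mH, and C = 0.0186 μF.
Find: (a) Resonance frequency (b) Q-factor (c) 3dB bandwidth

Step 1 — Resonance: ω₀ = 1/√(LC) = 1/√(0.00123·1.86e-08) = 2.091e+05 rad/s.
Step 2 — f₀ = ω₀/(2π) = 3.327e+04 Hz.
Step 3 — Series Q: Q = ω₀L/R = 2.091e+05·0.00123/2200 = 0.1169.
Step 4 — Bandwidth: Δω = ω₀/Q = 1.789e+06 rad/s; BW = Δω/(2π) = 2.847e+05 Hz.

(a) f₀ = 3.327e+04 Hz  (b) Q = 0.1169  (c) BW = 2.847e+05 Hz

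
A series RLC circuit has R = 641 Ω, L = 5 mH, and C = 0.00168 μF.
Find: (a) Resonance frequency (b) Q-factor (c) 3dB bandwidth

Step 1 — Resonance condition Im(Z)=0 gives ω₀ = 1/√(LC).
Step 2 — ω₀ = 1/√(0.005·1.68e-09) = 3.45e+05 rad/s.
Step 3 — f₀ = ω₀/(2π) = 5.491e+04 Hz.
Step 4 — Series Q: Q = ω₀L/R = 3.45e+05·0.005/641 = 2.691.
Step 5 — 3dB bandwidth: Δω = ω₀/Q = 1.282e+05 rad/s; BW = Δω/(2π) = 2.04e+04 Hz.

(a) f₀ = 5.491e+04 Hz  (b) Q = 2.691  (c) BW = 2.04e+04 Hz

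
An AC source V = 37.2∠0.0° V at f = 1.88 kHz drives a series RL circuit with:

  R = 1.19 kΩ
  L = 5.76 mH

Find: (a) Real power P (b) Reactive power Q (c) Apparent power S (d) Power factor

Step 1 — Angular frequency: ω = 2π·f = 2π·1880 = 1.181e+04 rad/s.
Step 2 — Component impedances:
  R: Z = R = 1190 Ω
  L: Z = jωL = j·1.181e+04·0.00576 = 0 + j68.04 Ω
Step 3 — Series combination: Z_total = R + L = 1190 + j68.04 Ω = 1192∠3.3° Ω.
Step 4 — Source phasor: V = 37.2∠0.0° V = 37.2 V.
Step 5 — Current: I = V / Z = 0.03116 - j0.001782 A = 0.03121∠-3.3° A.
Step 6 — Complex power: S = V·I* = 1.159 + j0.06627 VA.
Step 7 — Real power: P = Re(S) = 1.159 W.
Step 8 — Reactive power: Q = Im(S) = 0.06627 VAR.
Step 9 — Apparent power: |S| = 1.161 VA.
Step 10 — Power factor: PF = P/|S| = 0.9984 (lagging).

(a) P = 1.159 W  (b) Q = 0.06627 VAR  (c) S = 1.161 VA  (d) PF = 0.9984 (lagging)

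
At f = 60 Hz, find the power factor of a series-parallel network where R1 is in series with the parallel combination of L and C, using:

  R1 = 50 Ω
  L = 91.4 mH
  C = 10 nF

Step 1 — Angular frequency: ω = 2π·f = 2π·60 = 377 rad/s.
Step 2 — Component impedances:
  R1: Z = R = 50 Ω
  L: Z = jωL = j·377·0.0914 = 0 + j34.46 Ω
  C: Z = 1/(jωC) = -j/(ω·C) = 0 - j2.653e+05 Ω
Step 3 — Parallel branch: L || C = 1/(1/L + 1/C) = 0 + j34.46 Ω.
Step 4 — Series with R1: Z_total = R1 + (L || C) = 50 + j34.46 Ω = 60.73∠34.6° Ω.
Step 5 — Power factor: PF = cos(φ) = Re(Z)/|Z| = 50/60.726 = 0.8234.
Step 6 — Type: Im(Z) = 34.46 ⇒ lagging (phase φ = 34.6°).

PF = 0.8234 (lagging, φ = 34.6°)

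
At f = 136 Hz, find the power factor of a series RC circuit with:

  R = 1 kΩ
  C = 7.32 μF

Step 1 — Angular frequency: ω = 2π·f = 2π·136 = 854.5 rad/s.
Step 2 — Component impedances:
  R: Z = R = 1000 Ω
  C: Z = 1/(jωC) = -j/(ω·C) = 0 - j159.9 Ω
Step 3 — Series combination: Z_total = R + C = 1000 - j159.9 Ω = 1013∠-9.1° Ω.
Step 4 — Power factor: PF = cos(φ) = Re(Z)/|Z| = 1000/1012.7 = 0.9875.
Step 5 — Type: Im(Z) = -159.9 ⇒ leading (phase φ = -9.1°).

PF = 0.9875 (leading, φ = -9.1°)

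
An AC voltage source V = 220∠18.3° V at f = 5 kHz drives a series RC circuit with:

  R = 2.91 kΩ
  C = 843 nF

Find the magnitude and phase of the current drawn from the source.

Step 1 — Angular frequency: ω = 2π·f = 2π·5000 = 3.142e+04 rad/s.
Step 2 — Component impedances:
  R: Z = R = 2910 Ω
  C: Z = 1/(jωC) = -j/(ω·C) = 0 - j37.76 Ω
Step 3 — Series combination: Z_total = R + C = 2910 - j37.76 Ω = 2910∠-0.7° Ω.
Step 4 — Source phasor: V = 220∠18.3° V = 208.9 + j69.08 V.
Step 5 — Ohm's law: I = V / Z_total = (208.9 + j69.08) / (2910 - j37.76) = 0.07146 + j0.02467 A.
Step 6 — Convert to polar: |I| = 0.0756 A, ∠I = 19.0°.

I = 0.0756∠19.0° A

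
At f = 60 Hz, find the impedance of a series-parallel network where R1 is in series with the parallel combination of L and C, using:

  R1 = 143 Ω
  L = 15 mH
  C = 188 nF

Step 1 — Angular frequency: ω = 2π·f = 2π·60 = 377 rad/s.
Step 2 — Component impedances:
  R1: Z = R = 143 Ω
  L: Z = jωL = j·377·0.015 = 0 + j5.655 Ω
  C: Z = 1/(jωC) = -j/(ω·C) = 0 - j1.411e+04 Ω
Step 3 — Parallel branch: L || C = 1/(1/L + 1/C) = 0 + j5.657 Ω.
Step 4 — Series with R1: Z_total = R1 + (L || C) = 143 + j5.657 Ω = 143.1∠2.3° Ω.

Z = 143 + j5.657 Ω = 143.1∠2.3° Ω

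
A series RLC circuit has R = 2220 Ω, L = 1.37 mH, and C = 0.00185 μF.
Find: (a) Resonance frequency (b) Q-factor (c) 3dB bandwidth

Step 1 — Resonance condition Im(Z)=0 gives ω₀ = 1/√(LC).
Step 2 — ω₀ = 1/√(0.00137·1.85e-09) = 6.281e+05 rad/s.
Step 3 — f₀ = ω₀/(2π) = 9.997e+04 Hz.
Step 4 — Series Q: Q = ω₀L/R = 6.281e+05·0.00137/2220 = 0.3876.
Step 5 — 3dB bandwidth: Δω = ω₀/Q = 1.62e+06 rad/s; BW = Δω/(2π) = 2.579e+05 Hz.

(a) f₀ = 9.997e+04 Hz  (b) Q = 0.3876  (c) BW = 2.579e+05 Hz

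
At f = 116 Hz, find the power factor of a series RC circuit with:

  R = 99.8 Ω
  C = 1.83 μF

Step 1 — Angular frequency: ω = 2π·f = 2π·116 = 728.8 rad/s.
Step 2 — Component impedances:
  R: Z = R = 99.8 Ω
  C: Z = 1/(jωC) = -j/(ω·C) = 0 - j749.7 Ω
Step 3 — Series combination: Z_total = R + C = 99.8 - j749.7 Ω = 756.4∠-82.4° Ω.
Step 4 — Power factor: PF = cos(φ) = Re(Z)/|Z| = 99.8/756.4 = 0.1319.
Step 5 — Type: Im(Z) = -749.7 ⇒ leading (phase φ = -82.4°).

PF = 0.1319 (leading, φ = -82.4°)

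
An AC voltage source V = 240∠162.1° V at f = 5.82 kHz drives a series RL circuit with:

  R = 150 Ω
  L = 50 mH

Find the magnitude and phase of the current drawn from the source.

Step 1 — Angular frequency: ω = 2π·f = 2π·5820 = 3.657e+04 rad/s.
Step 2 — Component impedances:
  R: Z = R = 150 Ω
  L: Z = jωL = j·3.657e+04·0.05 = 0 + j1828 Ω
Step 3 — Series combination: Z_total = R + L = 150 + j1828 Ω = 1835∠85.3° Ω.
Step 4 — Source phasor: V = 240∠162.1° V = -228.4 + j73.77 V.
Step 5 — Ohm's law: I = V / Z_total = (-228.4 + j73.77) / (150 + j1828) = 0.0299 + j0.1274 A.
Step 6 — Convert to polar: |I| = 0.1308 A, ∠I = 76.8°.

I = 0.1308∠76.8° A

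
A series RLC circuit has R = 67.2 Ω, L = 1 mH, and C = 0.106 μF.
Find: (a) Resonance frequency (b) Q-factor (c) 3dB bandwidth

Step 1 — Resonance: ω₀ = 1/√(LC) = 1/√(0.001·1.06e-07) = 9.713e+04 rad/s.
Step 2 — f₀ = ω₀/(2π) = 1.546e+04 Hz.
Step 3 — Series Q: Q = ω₀L/R = 9.713e+04·0.001/67.2 = 1.445.
Step 4 — Bandwidth: Δω = ω₀/Q = 6.72e+04 rad/s; BW = Δω/(2π) = 1.07e+04 Hz.

(a) f₀ = 1.546e+04 Hz  (b) Q = 1.445  (c) BW = 1.07e+04 Hz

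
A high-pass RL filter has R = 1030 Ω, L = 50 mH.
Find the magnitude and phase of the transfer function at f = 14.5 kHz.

Step 1 — Angular frequency: ω = 2π·1.45e+04 = 9.111e+04 rad/s.
Step 2 — Transfer function: H(jω) = jωL/(R + jωL).
Step 3 — Numerator jωL = j·4555; denominator R + jωL = 1030 + j4555.
Step 4 — H = 0.9514 + j0.2151.
Step 5 — Magnitude: |H| = 0.9754 (-0.2 dB); phase: φ = 12.7°.

|H| = 0.9754 (-0.2 dB), φ = 12.7°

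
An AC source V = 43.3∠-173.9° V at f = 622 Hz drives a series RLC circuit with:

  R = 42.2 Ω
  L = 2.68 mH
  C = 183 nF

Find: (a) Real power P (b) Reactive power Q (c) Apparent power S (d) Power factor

Step 1 — Angular frequency: ω = 2π·f = 2π·622 = 3908 rad/s.
Step 2 — Component impedances:
  R: Z = R = 42.2 Ω
  L: Z = jωL = j·3908·0.00268 = 0 + j10.47 Ω
  C: Z = 1/(jωC) = -j/(ω·C) = 0 - j1398 Ω
Step 3 — Series combination: Z_total = R + L + C = 42.2 - j1388 Ω = 1388∠-88.3° Ω.
Step 4 — Source phasor: V = 43.3∠-173.9° V = -43.05 - j4.601 V.
Step 5 — Current: I = V / Z = 0.00237 - j0.0311 A = 0.03119∠-85.6° A.
Step 6 — Complex power: S = V·I* = 0.04105 - j1.35 VA.
Step 7 — Real power: P = Re(S) = 0.04105 W.
Step 8 — Reactive power: Q = Im(S) = -1.35 VAR.
Step 9 — Apparent power: |S| = 1.35 VA.
Step 10 — Power factor: PF = P/|S| = 0.03039 (leading).

(a) P = 0.04105 W  (b) Q = -1.35 VAR  (c) S = 1.35 VA  (d) PF = 0.03039 (leading)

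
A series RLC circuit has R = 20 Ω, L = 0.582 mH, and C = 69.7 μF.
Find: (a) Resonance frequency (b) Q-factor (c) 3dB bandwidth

Step 1 — Resonance condition Im(Z)=0 gives ω₀ = 1/√(LC).
Step 2 — ω₀ = 1/√(0.000582·6.97e-05) = 4965 rad/s.
Step 3 — f₀ = ω₀/(2π) = 790.2 Hz.
Step 4 — Series Q: Q = ω₀L/R = 4965·0.000582/20 = 0.1445.
Step 5 — 3dB bandwidth: Δω = ω₀/Q = 3.436e+04 rad/s; BW = Δω/(2π) = 5469 Hz.

(a) f₀ = 790.2 Hz  (b) Q = 0.1445  (c) BW = 5469 Hz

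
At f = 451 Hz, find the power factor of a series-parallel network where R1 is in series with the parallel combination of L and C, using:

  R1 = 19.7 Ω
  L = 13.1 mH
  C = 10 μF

Step 1 — Angular frequency: ω = 2π·f = 2π·451 = 2834 rad/s.
Step 2 — Component impedances:
  R1: Z = R = 19.7 Ω
  L: Z = jωL = j·2834·0.0131 = 0 + j37.12 Ω
  C: Z = 1/(jωC) = -j/(ω·C) = 0 - j35.29 Ω
Step 3 — Parallel branch: L || C = 1/(1/L + 1/C) = 0 - j714.9 Ω.
Step 4 — Series with R1: Z_total = R1 + (L || C) = 19.7 - j714.9 Ω = 715.2∠-88.4° Ω.
Step 5 — Power factor: PF = cos(φ) = Re(Z)/|Z| = 19.7/715.2 = 0.02754.
Step 6 — Type: Im(Z) = -714.9 ⇒ leading (phase φ = -88.4°).

PF = 0.02754 (leading, φ = -88.4°)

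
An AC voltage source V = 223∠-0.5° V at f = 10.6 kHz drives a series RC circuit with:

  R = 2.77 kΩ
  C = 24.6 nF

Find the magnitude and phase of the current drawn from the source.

Step 1 — Angular frequency: ω = 2π·f = 2π·1.06e+04 = 6.66e+04 rad/s.
Step 2 — Component impedances:
  R: Z = R = 2770 Ω
  C: Z = 1/(jωC) = -j/(ω·C) = 0 - j610.4 Ω
Step 3 — Series combination: Z_total = R + C = 2770 - j610.4 Ω = 2836∠-12.4° Ω.
Step 4 — Source phasor: V = 223∠-0.5° V = 223 - j1.946 V.
Step 5 — Ohm's law: I = V / Z_total = (223 - j1.946) / (2770 - j610.4) = 0.07692 + j0.01625 A.
Step 6 — Convert to polar: |I| = 0.07862 A, ∠I = 11.9°.

I = 0.07862∠11.9° A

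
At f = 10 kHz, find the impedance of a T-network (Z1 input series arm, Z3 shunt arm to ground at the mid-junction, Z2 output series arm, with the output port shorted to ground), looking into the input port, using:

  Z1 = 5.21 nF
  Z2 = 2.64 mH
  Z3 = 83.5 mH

Step 1 — Angular frequency: ω = 2π·f = 2π·1e+04 = 6.283e+04 rad/s.
Step 2 — Component impedances:
  Z1: Z = 1/(jωC) = -j/(ω·C) = 0 - j3055 Ω
  Z2: Z = jωL = j·6.283e+04·0.00264 = 0 + j165.9 Ω
  Z3: Z = jωL = j·6.283e+04·0.0835 = 0 + j5246 Ω
Step 3 — With the output port shorted to ground, the output series arm Z2 runs from the junction to ground; the shunt arm Z3 also runs from the junction to ground. They appear in parallel: Z3 || Z2 = 0 + j160.8 Ω.
Step 4 — Series with input arm Z1: Z_in = Z1 + (Z3 || Z2) = 0 - j2894 Ω = 2894∠-90.0° Ω.

Z = 0 - j2894 Ω = 2894∠-90.0° Ω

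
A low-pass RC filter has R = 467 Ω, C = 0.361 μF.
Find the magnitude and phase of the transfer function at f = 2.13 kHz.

Step 1 — Angular frequency: ω = 2π·2130 = 1.338e+04 rad/s.
Step 2 — Transfer function: H(jω) = 1/(1 + jωRC).
Step 3 — Denominator: 1 + jωRC = 1 + j·1.338e+04·467·3.61e-07 = 1 + j2.256.
Step 4 — H = 0.1642 - j0.3704.
Step 5 — Magnitude: |H| = 0.4052 (-7.8 dB); phase: φ = -66.1°.

|H| = 0.4052 (-7.8 dB), φ = -66.1°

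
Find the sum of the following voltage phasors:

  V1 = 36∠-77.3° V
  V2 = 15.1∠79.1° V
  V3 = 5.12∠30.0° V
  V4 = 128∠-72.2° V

Step 1 — Convert each phasor to rectangular form:
  V1 = 36·(cos(-77.3°) + j·sin(-77.3°)) = 7.914 - j35.12 V
  V2 = 15.1·(cos(79.1°) + j·sin(79.1°)) = 2.855 + j14.83 V
  V3 = 5.12·(cos(30.0°) + j·sin(30.0°)) = 4.434 + j2.56 V
  V4 = 128·(cos(-72.2°) + j·sin(-72.2°)) = 39.13 - j121.9 V
Step 2 — Sum components: V_total = 54.33 - j139.6 V.
Step 3 — Convert to polar: |V_total| = 149.8 V, ∠V_total = -68.7°.

V_total = 149.8∠-68.7° V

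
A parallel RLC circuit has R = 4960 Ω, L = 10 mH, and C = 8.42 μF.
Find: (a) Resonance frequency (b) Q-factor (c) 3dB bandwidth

Step 1 — Resonance: ω₀ = 1/√(LC) = 1/√(0.01·8.42e-06) = 3446 rad/s.
Step 2 — f₀ = ω₀/(2π) = 548.5 Hz.
Step 3 — Parallel Q: Q = R/(ω₀L) = 4960/(3446·0.01) = 143.9.
Step 4 — Bandwidth: Δω = ω₀/Q = 23.94 rad/s; BW = Δω/(2π) = 3.811 Hz.

(a) f₀ = 548.5 Hz  (b) Q = 143.9  (c) BW = 3.811 Hz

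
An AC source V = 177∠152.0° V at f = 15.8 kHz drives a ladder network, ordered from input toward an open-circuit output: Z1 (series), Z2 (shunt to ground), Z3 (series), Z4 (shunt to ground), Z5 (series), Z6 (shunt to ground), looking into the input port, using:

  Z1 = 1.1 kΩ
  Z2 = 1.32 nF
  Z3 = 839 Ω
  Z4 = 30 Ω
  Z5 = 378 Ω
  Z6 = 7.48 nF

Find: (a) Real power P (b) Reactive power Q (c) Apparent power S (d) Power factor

Step 1 — Angular frequency: ω = 2π·f = 2π·1.58e+04 = 9.927e+04 rad/s.
Step 2 — Component impedances:
  Z1: Z = R = 1100 Ω
  Z2: Z = 1/(jωC) = -j/(ω·C) = 0 - j7631 Ω
  Z3: Z = R = 839 Ω
  Z4: Z = R = 30 Ω
  Z5: Z = R = 378 Ω
  Z6: Z = 1/(jωC) = -j/(ω·C) = 0 - j1347 Ω
Step 3 — Ladder network (open output): work backward from the far end, alternating series and parallel combinations. Z_in = 1958 - j98.24 Ω = 1960∠-2.9° Ω.
Step 4 — Source phasor: V = 177∠152.0° V = -156.3 + j83.1 V.
Step 5 — Current: I = V / Z = -0.08176 + j0.03835 A = 0.0903∠154.9° A.
Step 6 — Complex power: S = V·I* = 15.96 - j0.8011 VA.
Step 7 — Real power: P = Re(S) = 15.96 W.
Step 8 — Reactive power: Q = Im(S) = -0.8011 VAR.
Step 9 — Apparent power: |S| = 15.98 VA.
Step 10 — Power factor: PF = P/|S| = 0.9987 (leading).

(a) P = 15.96 W  (b) Q = -0.8011 VAR  (c) S = 15.98 VA  (d) PF = 0.9987 (leading)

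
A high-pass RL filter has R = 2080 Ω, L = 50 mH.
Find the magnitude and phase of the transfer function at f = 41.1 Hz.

Step 1 — Angular frequency: ω = 2π·41.1 = 258.2 rad/s.
Step 2 — Transfer function: H(jω) = jωL/(R + jωL).
Step 3 — Numerator jωL = j·12.91; denominator R + jωL = 2080 + j12.91.
Step 4 — H = 3.853e-05 + j0.006207.
Step 5 — Magnitude: |H| = 0.006208 (-44.1 dB); phase: φ = 89.6°.

|H| = 0.006208 (-44.1 dB), φ = 89.6°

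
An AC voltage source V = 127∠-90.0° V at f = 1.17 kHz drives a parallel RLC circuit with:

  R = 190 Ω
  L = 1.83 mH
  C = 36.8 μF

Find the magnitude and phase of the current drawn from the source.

Step 1 — Angular frequency: ω = 2π·f = 2π·1170 = 7351 rad/s.
Step 2 — Component impedances:
  R: Z = R = 190 Ω
  L: Z = jωL = j·7351·0.00183 = 0 + j13.45 Ω
  C: Z = 1/(jωC) = -j/(ω·C) = 0 - j3.696 Ω
Step 3 — Parallel combination: 1/Z_total = 1/R + 1/L + 1/C; Z_total = 0.1366 - j5.093 Ω = 5.095∠-88.5° Ω.
Step 4 — Source phasor: V = 127∠-90.0° V = 0 - j127 V.
Step 5 — Ohm's law: I = V / Z_total = (0 - j127) / (0.1366 - j5.093) = 24.92 - j0.6684 A.
Step 6 — Convert to polar: |I| = 24.93 A, ∠I = -1.5°.

I = 24.93∠-1.5° A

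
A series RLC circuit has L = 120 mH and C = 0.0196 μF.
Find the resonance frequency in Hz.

Step 1 — Resonance condition Im(Z)=0 gives ω₀ = 1/√(LC).
Step 2 — ω₀ = 1/√(0.12·1.96e-08) = 2.062e+04 rad/s.
Step 3 — f₀ = ω₀/(2π) = 3282 Hz.

f₀ = 3282 Hz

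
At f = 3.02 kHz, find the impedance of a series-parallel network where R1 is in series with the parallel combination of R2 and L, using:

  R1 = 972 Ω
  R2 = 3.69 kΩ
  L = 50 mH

Step 1 — Angular frequency: ω = 2π·f = 2π·3020 = 1.898e+04 rad/s.
Step 2 — Component impedances:
  R1: Z = R = 972 Ω
  R2: Z = R = 3690 Ω
  L: Z = jωL = j·1.898e+04·0.05 = 0 + j948.8 Ω
Step 3 — Parallel branch: R2 || L = 1/(1/R2 + 1/L) = 228.8 + j889.9 Ω.
Step 4 — Series with R1: Z_total = R1 + (R2 || L) = 1201 + j889.9 Ω = 1495∠36.5° Ω.

Z = 1201 + j889.9 Ω = 1495∠36.5° Ω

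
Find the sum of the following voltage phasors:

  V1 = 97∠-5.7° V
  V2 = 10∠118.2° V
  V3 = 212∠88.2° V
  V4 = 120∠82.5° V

Step 1 — Convert each phasor to rectangular form:
  V1 = 97·(cos(-5.7°) + j·sin(-5.7°)) = 96.52 - j9.634 V
  V2 = 10·(cos(118.2°) + j·sin(118.2°)) = -4.726 + j8.813 V
  V3 = 212·(cos(88.2°) + j·sin(88.2°)) = 6.659 + j211.9 V
  V4 = 120·(cos(82.5°) + j·sin(82.5°)) = 15.66 + j119 V
Step 2 — Sum components: V_total = 114.1 + j330 V.
Step 3 — Convert to polar: |V_total| = 349.2 V, ∠V_total = 70.9°.

V_total = 349.2∠70.9° V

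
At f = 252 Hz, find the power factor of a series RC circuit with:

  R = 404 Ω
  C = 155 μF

Step 1 — Angular frequency: ω = 2π·f = 2π·252 = 1583 rad/s.
Step 2 — Component impedances:
  R: Z = R = 404 Ω
  C: Z = 1/(jωC) = -j/(ω·C) = 0 - j4.075 Ω
Step 3 — Series combination: Z_total = R + C = 404 - j4.075 Ω = 404∠-0.6° Ω.
Step 4 — Power factor: PF = cos(φ) = Re(Z)/|Z| = 404/404.021 = 0.9999.
Step 5 — Type: Im(Z) = -4.075 ⇒ leading (phase φ = -0.6°).

PF = 0.9999 (leading, φ = -0.6°)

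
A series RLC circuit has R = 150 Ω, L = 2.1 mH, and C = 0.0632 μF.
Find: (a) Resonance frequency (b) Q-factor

Step 1 — Resonance condition Im(Z)=0 gives ω₀ = 1/√(LC).
Step 2 — ω₀ = 1/√(0.0021·6.32e-08) = 8.68e+04 rad/s.
Step 3 — f₀ = ω₀/(2π) = 1.382e+04 Hz.
Step 4 — Series Q: Q = ω₀L/R = 8.68e+04·0.0021/150 = 1.215.

(a) f₀ = 1.382e+04 Hz  (b) Q = 1.215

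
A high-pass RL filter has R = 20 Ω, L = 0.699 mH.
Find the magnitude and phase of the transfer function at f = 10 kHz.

Step 1 — Angular frequency: ω = 2π·1e+04 = 6.283e+04 rad/s.
Step 2 — Transfer function: H(jω) = jωL/(R + jωL).
Step 3 — Numerator jωL = j·43.92; denominator R + jωL = 20 + j43.92.
Step 4 — H = 0.8282 + j0.3772.
Step 5 — Magnitude: |H| = 0.9101 (-0.8 dB); phase: φ = 24.5°.

|H| = 0.9101 (-0.8 dB), φ = 24.5°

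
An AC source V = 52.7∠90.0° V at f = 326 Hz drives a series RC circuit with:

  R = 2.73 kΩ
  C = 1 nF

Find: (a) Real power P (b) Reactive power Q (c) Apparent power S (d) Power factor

Step 1 — Angular frequency: ω = 2π·f = 2π·326 = 2048 rad/s.
Step 2 — Component impedances:
  R: Z = R = 2730 Ω
  C: Z = 1/(jωC) = -j/(ω·C) = 0 - j4.882e+05 Ω
Step 3 — Series combination: Z_total = R + C = 2730 - j4.882e+05 Ω = 4.882e+05∠-89.7° Ω.
Step 4 — Source phasor: V = 52.7∠90.0° V = 0 + j52.7 V.
Step 5 — Current: I = V / Z = -0.0001079 + j6.036e-07 A = 0.0001079∠179.7° A.
Step 6 — Complex power: S = V·I* = 3.181e-05 - j0.005689 VA.
Step 7 — Real power: P = Re(S) = 3.181e-05 W.
Step 8 — Reactive power: Q = Im(S) = -0.005689 VAR.
Step 9 — Apparent power: |S| = 0.005689 VA.
Step 10 — Power factor: PF = P/|S| = 0.005592 (leading).

(a) P = 3.181e-05 W  (b) Q = -0.005689 VAR  (c) S = 0.005689 VA  (d) PF = 0.005592 (leading)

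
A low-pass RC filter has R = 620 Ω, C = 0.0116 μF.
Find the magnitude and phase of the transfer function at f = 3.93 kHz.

Step 1 — Angular frequency: ω = 2π·3930 = 2.469e+04 rad/s.
Step 2 — Transfer function: H(jω) = 1/(1 + jωRC).
Step 3 — Denominator: 1 + jωRC = 1 + j·2.469e+04·620·1.16e-08 = 1 + j0.1776.
Step 4 — H = 0.9694 - j0.1722.
Step 5 — Magnitude: |H| = 0.9846 (-0.1 dB); phase: φ = -10.1°.

|H| = 0.9846 (-0.1 dB), φ = -10.1°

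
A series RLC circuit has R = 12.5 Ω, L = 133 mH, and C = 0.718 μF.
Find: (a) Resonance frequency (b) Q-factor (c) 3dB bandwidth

Step 1 — Resonance: ω₀ = 1/√(LC) = 1/√(0.133·7.18e-07) = 3236 rad/s.
Step 2 — f₀ = ω₀/(2π) = 515 Hz.
Step 3 — Series Q: Q = ω₀L/R = 3236·0.133/12.5 = 34.43.
Step 4 — Bandwidth: Δω = ω₀/Q = 93.98 rad/s; BW = Δω/(2π) = 14.96 Hz.

(a) f₀ = 515 Hz  (b) Q = 34.43  (c) BW = 14.96 Hz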